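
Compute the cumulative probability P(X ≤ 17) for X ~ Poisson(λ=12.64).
0.909158

We have X ~ Poisson(λ=12.64).

The CDF gives us P(X ≤ k).

Using the CDF:
P(X ≤ 17) = 0.909158

This means there's approximately a 90.9% chance that X is at most 17.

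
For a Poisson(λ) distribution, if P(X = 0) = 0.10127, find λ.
λ = 2.2900

For a Poisson(λ) distribution, the PMF at 0 is:
P(X = 0) = λ^0 e^(-λ) / 0! = e^(-λ)

Given P(X = 0) = 0.10127:
e^(-λ) = 0.10127
-λ = ln(0.10127)
λ = -ln(0.10127) = 2.2900

Verification: e^(-2.2900) = 0.10127 ✓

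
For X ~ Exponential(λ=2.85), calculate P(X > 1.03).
0.053104

We have X ~ Exponential(λ=2.85).

P(X > 1.03) = 1 - P(X ≤ 1.03)
                = 1 - F(1.03)
                = 1 - 0.946896
                = 0.053104

So there's approximately a 5.3% chance that X exceeds 1.03.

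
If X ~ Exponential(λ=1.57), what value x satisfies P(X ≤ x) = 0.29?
0.2181

We have X ~ Exponential(λ=1.57).

We want to find x such that P(X ≤ x) = 0.29.

This is the 29th percentile, which means 29% of values fall below this point.

Using the inverse CDF (quantile function):
x = F⁻¹(0.29) = 0.2181

Verification: P(X ≤ 0.2181) = 0.29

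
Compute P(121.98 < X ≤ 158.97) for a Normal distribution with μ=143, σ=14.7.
0.784979

We have X ~ Normal(μ=143, σ=14.7).

To find P(121.98 < X ≤ 158.97), we use:
P(121.98 < X ≤ 158.97) = P(X ≤ 158.97) - P(X ≤ 121.98)
                 = F(158.97) - F(121.98)
                 = 0.861348 - 0.076368
                 = 0.784979

So there's approximately a 78.5% chance that X falls in this range.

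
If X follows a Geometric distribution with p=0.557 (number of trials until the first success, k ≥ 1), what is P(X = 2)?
0.246751

We have X ~ Geometric(p=0.557) (number of trials until the first success, k ≥ 1).

For a Geometric distribution, the PMF gives us the probability of each outcome.

Using the PMF formula:
P(X = 2) = 0.246751

Rounded to 4 decimal places: 0.2468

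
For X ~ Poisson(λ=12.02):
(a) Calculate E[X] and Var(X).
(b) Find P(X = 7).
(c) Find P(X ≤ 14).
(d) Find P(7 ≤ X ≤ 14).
(a) E[X] = 12.0200, Var(X) = 12.0200
(b) P(X = 7) = 0.043319
(c) P(X ≤ 14) = 0.770212
(d) P(7 ≤ X ≤ 14) = 0.724897

We have X ~ Poisson(λ=12.02).

(a) Moments:
E[X] = 12.0200
Var(X) = 12.0200
σ = √Var(X) = 3.4670

(b) Point probability using PMF:
P(X = 7) = 0.043319

(c) Cumulative probability using CDF:
P(X ≤ 14) = F(14) = 0.770212

(d) Range probability:
P(7 ≤ X ≤ 14) = P(X ≤ 14) - P(X ≤ 6)
                   = F(14) - F(6)
                   = 0.770212 - 0.045315
                   = 0.724897

This means approximately 72.5% of outcomes fall in the interval [7, 14].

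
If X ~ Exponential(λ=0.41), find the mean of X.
2.4390

We have X ~ Exponential(λ=0.41).

For an Exponential distribution with λ=0.41:
E[X] = 2.4390

This is the expected (average) value of X.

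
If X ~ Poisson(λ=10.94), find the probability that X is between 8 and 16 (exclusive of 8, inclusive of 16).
0.708890

We have X ~ Poisson(λ=10.94).

To find P(8 < X ≤ 16), we use:
P(8 < X ≤ 16) = P(X ≤ 16) - P(X ≤ 8)
                 = F(16) - F(8)
                 = 0.946247 - 0.237356
                 = 0.708890

So there's approximately a 70.9% chance that X falls in this range.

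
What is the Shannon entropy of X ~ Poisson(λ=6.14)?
2.3112 nats

We have X ~ Poisson(λ=6.14).

The Shannon entropy measures the uncertainty or information content of the distribution.

For a Poisson distribution with λ=6.14:
H(X) = 2.3112 nats

(In bits, this would be 3.3344 bits.)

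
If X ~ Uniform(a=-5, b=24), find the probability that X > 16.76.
0.249655

We have X ~ Uniform(a=-5, b=24).

P(X > 16.76) = 1 - P(X ≤ 16.76)
                = 1 - F(16.76)
                = 1 - 0.750345
                = 0.249655

So there's approximately a 25.0% chance that X exceeds 16.76.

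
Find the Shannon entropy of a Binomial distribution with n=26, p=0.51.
2.3545 nats

We have X ~ Binomial(n=26, p=0.51).

The Shannon entropy measures the uncertainty or information content of the distribution.

For a Binomial distribution with n=26, p=0.51:
H(X) = 2.3545 nats

(In bits, this would be 3.3968 bits.)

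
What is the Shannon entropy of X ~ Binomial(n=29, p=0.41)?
2.3924 nats

We have X ~ Binomial(n=29, p=0.41).

The Shannon entropy measures the uncertainty or information content of the distribution.

For a Binomial distribution with n=29, p=0.41:
H(X) = 2.3924 nats

(In bits, this would be 3.4516 bits.)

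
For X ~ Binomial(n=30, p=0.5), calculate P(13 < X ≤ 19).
0.658299

We have X ~ Binomial(n=30, p=0.5).

To find P(13 < X ≤ 19), we use:
P(13 < X ≤ 19) = P(X ≤ 19) - P(X ≤ 13)
                 = F(19) - F(13)
                 = 0.950631 - 0.292332
                 = 0.658299

So there's approximately a 65.8% chance that X falls in this range.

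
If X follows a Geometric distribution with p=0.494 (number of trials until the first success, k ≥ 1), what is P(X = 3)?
0.126482

We have X ~ Geometric(p=0.494) (number of trials until the first success, k ≥ 1).

For a Geometric distribution, the PMF gives us the probability of each outcome.

Using the PMF formula:
P(X = 3) = 0.126482

Rounded to 4 decimal places: 0.1265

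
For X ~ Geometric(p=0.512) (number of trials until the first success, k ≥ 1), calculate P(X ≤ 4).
0.943287

We have X ~ Geometric(p=0.512) (number of trials until the first success, k ≥ 1).

The CDF gives us P(X ≤ k).

Using the CDF:
P(X ≤ 4) = 0.943287

This means there's approximately a 94.3% chance that X is at most 4.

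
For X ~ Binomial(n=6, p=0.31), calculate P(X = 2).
0.326747

We have X ~ Binomial(n=6, p=0.31).

For a Binomial distribution, the PMF gives us the probability of each outcome.

Using the PMF formula:
P(X = 2) = 0.326747

Rounded to 4 decimal places: 0.3267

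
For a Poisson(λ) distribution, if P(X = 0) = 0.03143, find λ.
λ = 3.4600

For a Poisson(λ) distribution, the PMF at 0 is:
P(X = 0) = λ^0 e^(-λ) / 0! = e^(-λ)

Given P(X = 0) = 0.03143:
e^(-λ) = 0.03143
-λ = ln(0.03143)
λ = -ln(0.03143) = 3.4600

Verification: e^(-3.4600) = 0.03143 ✓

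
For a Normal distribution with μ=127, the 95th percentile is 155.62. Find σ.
σ = 17.3997

For X ~ Normal(μ, σ), the p-th percentile satisfies x = μ + z_p × σ,
where z_p = Φ⁻¹(p) is the standard normal quantile.

Step 1: z_{0.95} = Φ⁻¹(0.95) = 1.6449

Step 2: Solve for σ:
155.62 = 127 + 1.6449 × σ
σ = (155.62 - 127) / 1.6449
σ = 28.62 / 1.6449
σ = 17.3997

Verification: μ + z × σ = 127 + 1.6449 × 17.3997 = 155.62 ✓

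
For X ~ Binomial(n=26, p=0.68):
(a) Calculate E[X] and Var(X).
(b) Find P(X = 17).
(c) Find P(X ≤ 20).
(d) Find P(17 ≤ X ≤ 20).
(a) E[X] = 17.6800, Var(X) = 5.6576
(b) P(X = 17) = 0.156239
(c) P(X ≤ 20) = 0.884802
(d) P(17 ≤ X ≤ 20) = 0.581241

We have X ~ Binomial(n=26, p=0.68).

(a) Moments:
E[X] = 17.6800
Var(X) = 5.6576
σ = √Var(X) = 2.3786

(b) Point probability using PMF:
P(X = 17) = 0.156239

(c) Cumulative probability using CDF:
P(X ≤ 20) = F(20) = 0.884802

(d) Range probability:
P(17 ≤ X ≤ 20) = P(X ≤ 20) - P(X ≤ 16)
                   = F(20) - F(16)
                   = 0.884802 - 0.303561
                   = 0.581241

This means approximately 58.1% of outcomes fall in the interval [17, 20].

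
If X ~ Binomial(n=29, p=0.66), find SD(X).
2.5510

We have X ~ Binomial(n=29, p=0.66).

For a Binomial distribution with n=29, p=0.66:
σ = √Var(X) = 2.5510

The standard deviation is the square root of the variance.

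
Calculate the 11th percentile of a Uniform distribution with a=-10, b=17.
-7.0300

We have X ~ Uniform(a=-10, b=17).

We want to find x such that P(X ≤ x) = 0.11.

This is the 11th percentile, which means 11% of values fall below this point.

Using the inverse CDF (quantile function):
x = F⁻¹(0.11) = -7.0300

Verification: P(X ≤ -7.0300) = 0.11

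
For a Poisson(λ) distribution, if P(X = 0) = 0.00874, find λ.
λ = 4.7398

For a Poisson(λ) distribution, the PMF at 0 is:
P(X = 0) = λ^0 e^(-λ) / 0! = e^(-λ)

Given P(X = 0) = 0.00874:
e^(-λ) = 0.00874
-λ = ln(0.00874)
λ = -ln(0.00874) = 4.7398

Verification: e^(-4.7398) = 0.00874 ✓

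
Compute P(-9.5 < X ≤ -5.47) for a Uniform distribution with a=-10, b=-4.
0.671667

We have X ~ Uniform(a=-10, b=-4).

To find P(-9.5 < X ≤ -5.47), we use:
P(-9.5 < X ≤ -5.47) = P(X ≤ -5.47) - P(X ≤ -9.5)
                 = F(-5.47) - F(-9.5)
                 = 0.755000 - 0.083333
                 = 0.671667

So there's approximately a 67.2% chance that X falls in this range.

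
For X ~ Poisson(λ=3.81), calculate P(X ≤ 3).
0.471441

We have X ~ Poisson(λ=3.81).

The CDF gives us P(X ≤ k).

Using the CDF:
P(X ≤ 3) = 0.471441

This means there's approximately a 47.1% chance that X is at most 3.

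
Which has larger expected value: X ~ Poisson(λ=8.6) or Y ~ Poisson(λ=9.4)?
Y has larger mean (9.4000 > 8.6000)

Compute the expected value for each distribution:

X ~ Poisson(λ=8.6):
E[X] = 8.6000

Y ~ Poisson(λ=9.4):
E[Y] = 9.4000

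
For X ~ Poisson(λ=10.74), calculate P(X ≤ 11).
0.610273

We have X ~ Poisson(λ=10.74).

The CDF gives us P(X ≤ k).

Using the CDF:
P(X ≤ 11) = 0.610273

This means there's approximately a 61.0% chance that X is at most 11.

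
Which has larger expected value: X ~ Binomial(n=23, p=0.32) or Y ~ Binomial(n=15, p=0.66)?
Y has larger mean (9.9000 > 7.3600)

Compute the expected value for each distribution:

X ~ Binomial(n=23, p=0.32):
E[X] = 7.3600

Y ~ Binomial(n=15, p=0.66):
E[Y] = 9.9000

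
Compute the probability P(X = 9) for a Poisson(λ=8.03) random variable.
0.124535

We have X ~ Poisson(λ=8.03).

For a Poisson distribution, the PMF gives us the probability of each outcome.

Using the PMF formula:
P(X = 9) = 0.124535

Rounded to 4 decimal places: 0.1245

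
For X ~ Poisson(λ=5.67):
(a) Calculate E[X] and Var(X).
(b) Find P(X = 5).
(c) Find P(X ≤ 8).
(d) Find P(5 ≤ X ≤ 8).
(a) E[X] = 5.6700, Var(X) = 5.6700
(b) P(X = 5) = 0.168378
(c) P(X ≤ 8) = 0.879376
(d) P(5 ≤ X ≤ 8) = 0.547726

We have X ~ Poisson(λ=5.67).

(a) Moments:
E[X] = 5.6700
Var(X) = 5.6700
σ = √Var(X) = 2.3812

(b) Point probability using PMF:
P(X = 5) = 0.168378

(c) Cumulative probability using CDF:
P(X ≤ 8) = F(8) = 0.879376

(d) Range probability:
P(5 ≤ X ≤ 8) = P(X ≤ 8) - P(X ≤ 4)
                   = F(8) - F(4)
                   = 0.879376 - 0.331650
                   = 0.547726

This means approximately 54.8% of outcomes fall in the interval [5, 8].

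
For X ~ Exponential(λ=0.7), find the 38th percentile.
0.6829

We have X ~ Exponential(λ=0.7).

We want to find x such that P(X ≤ x) = 0.38.

This is the 38th percentile, which means 38% of values fall below this point.

Using the inverse CDF (quantile function):
x = F⁻¹(0.38) = 0.6829

Verification: P(X ≤ 0.6829) = 0.38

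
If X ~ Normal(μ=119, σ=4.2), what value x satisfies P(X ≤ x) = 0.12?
114.0651

We have X ~ Normal(μ=119, σ=4.2).

We want to find x such that P(X ≤ x) = 0.12.

This is the 12th percentile, which means 12% of values fall below this point.

Using the inverse CDF (quantile function):
x = F⁻¹(0.12) = 114.0651

Verification: P(X ≤ 114.0651) = 0.12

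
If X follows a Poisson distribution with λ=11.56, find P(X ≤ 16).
0.920851

We have X ~ Poisson(λ=11.56).

The CDF gives us P(X ≤ k).

Using the CDF:
P(X ≤ 16) = 0.920851

This means there's approximately a 92.1% chance that X is at most 16.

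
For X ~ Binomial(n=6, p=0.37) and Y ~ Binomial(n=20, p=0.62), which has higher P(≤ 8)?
X has higher probability (P(X ≤ 8) = 1.0000 > P(Y ≤ 8) = 0.0381)

Compute P(≤ 8) for each distribution:

X ~ Binomial(n=6, p=0.37):
P(X ≤ 8) = 1.0000

Y ~ Binomial(n=20, p=0.62):
P(Y ≤ 8) = 0.0381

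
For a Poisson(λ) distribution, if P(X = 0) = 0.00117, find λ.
λ = 6.7508

For a Poisson(λ) distribution, the PMF at 0 is:
P(X = 0) = λ^0 e^(-λ) / 0! = e^(-λ)

Given P(X = 0) = 0.00117:
e^(-λ) = 0.00117
-λ = ln(0.00117)
λ = -ln(0.00117) = 6.7508

Verification: e^(-6.7508) = 0.00117 ✓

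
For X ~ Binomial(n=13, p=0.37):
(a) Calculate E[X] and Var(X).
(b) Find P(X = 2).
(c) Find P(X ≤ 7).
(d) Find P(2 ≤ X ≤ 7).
(a) E[X] = 4.8100, Var(X) = 3.0303
(b) P(X = 2) = 0.066259
(c) P(X ≤ 7) = 0.936452
(d) P(2 ≤ X ≤ 7) = 0.915186

We have X ~ Binomial(n=13, p=0.37).

(a) Moments:
E[X] = 4.8100
Var(X) = 3.0303
σ = √Var(X) = 1.7408

(b) Point probability using PMF:
P(X = 2) = 0.066259

(c) Cumulative probability using CDF:
P(X ≤ 7) = F(7) = 0.936452

(d) Range probability:
P(2 ≤ X ≤ 7) = P(X ≤ 7) - P(X ≤ 1)
                   = F(7) - F(1)
                   = 0.936452 - 0.021266
                   = 0.915186

This means approximately 91.5% of outcomes fall in the interval [2, 7].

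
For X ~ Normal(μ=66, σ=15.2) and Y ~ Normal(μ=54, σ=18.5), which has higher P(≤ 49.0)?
Y has higher probability (P(Y ≤ 49.0) = 0.3935 > P(X ≤ 49.0) = 0.1317)

Compute P(≤ 49.0) for each distribution:

X ~ Normal(μ=66, σ=15.2):
P(X ≤ 49.0) = 0.1317

Y ~ Normal(μ=54, σ=18.5):
P(Y ≤ 49.0) = 0.3935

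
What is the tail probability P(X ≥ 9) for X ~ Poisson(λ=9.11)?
0.558749

We have X ~ Poisson(λ=9.11).

For discrete distributions, P(X ≥ 9) = 1 - P(X ≤ 8).

P(X ≤ 8) = 0.441251
P(X ≥ 9) = 1 - 0.441251 = 0.558749

So there's approximately a 55.9% chance that X is at least 9.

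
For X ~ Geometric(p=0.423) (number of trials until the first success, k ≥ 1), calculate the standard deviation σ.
1.7958

We have X ~ Geometric(p=0.423) (number of trials until the first success, k ≥ 1).

For a Geometric distribution with p=0.423 (number of trials until the first success, k ≥ 1):
σ = √Var(X) = 1.7958

The standard deviation is the square root of the variance.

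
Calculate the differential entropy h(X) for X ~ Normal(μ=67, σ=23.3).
4.5674 nats

We have X ~ Normal(μ=67, σ=23.3).

The differential entropy measures the uncertainty or information content of the distribution.

For a Normal distribution with μ=67, σ=23.3:
h(X) = 4.5674 nats

(In bits, this would be 6.5894 bits.)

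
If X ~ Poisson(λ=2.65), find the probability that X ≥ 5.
0.129742

We have X ~ Poisson(λ=2.65).

For discrete distributions, P(X ≥ 5) = 1 - P(X ≤ 4).

P(X ≤ 4) = 0.870258
P(X ≥ 5) = 1 - 0.870258 = 0.129742

So there's approximately a 13.0% chance that X is at least 5.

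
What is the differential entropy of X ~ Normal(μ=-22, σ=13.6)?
4.0290 nats

We have X ~ Normal(μ=-22, σ=13.6).

The differential entropy measures the uncertainty or information content of the distribution.

For a Normal distribution with μ=-22, σ=13.6:
h(X) = 4.0290 nats

(In bits, this would be 5.8126 bits.)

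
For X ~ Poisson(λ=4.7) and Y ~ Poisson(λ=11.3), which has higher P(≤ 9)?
X has higher probability (P(X ≤ 9) = 0.9778 > P(Y ≤ 9) = 0.3089)

Compute P(≤ 9) for each distribution:

X ~ Poisson(λ=4.7):
P(X ≤ 9) = 0.9778

Y ~ Poisson(λ=11.3):
P(Y ≤ 9) = 0.3089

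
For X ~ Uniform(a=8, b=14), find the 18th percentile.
9.0800

We have X ~ Uniform(a=8, b=14).

We want to find x such that P(X ≤ x) = 0.18.

This is the 18th percentile, which means 18% of values fall below this point.

Using the inverse CDF (quantile function):
x = F⁻¹(0.18) = 9.0800

Verification: P(X ≤ 9.0800) = 0.18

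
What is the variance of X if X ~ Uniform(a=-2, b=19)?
36.7500

We have X ~ Uniform(a=-2, b=19).

For a Uniform distribution with a=-2, b=19:
Var(X) = 36.7500

The variance measures the spread of the distribution around the mean.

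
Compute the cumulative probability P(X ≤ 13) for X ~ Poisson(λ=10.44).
0.830316

We have X ~ Poisson(λ=10.44).

The CDF gives us P(X ≤ k).

Using the CDF:
P(X ≤ 13) = 0.830316

This means there's approximately a 83.0% chance that X is at most 13.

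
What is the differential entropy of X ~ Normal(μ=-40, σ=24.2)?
4.6053 nats

We have X ~ Normal(μ=-40, σ=24.2).

The differential entropy measures the uncertainty or information content of the distribution.

For a Normal distribution with μ=-40, σ=24.2:
h(X) = 4.6053 nats

(In bits, this would be 6.6440 bits.)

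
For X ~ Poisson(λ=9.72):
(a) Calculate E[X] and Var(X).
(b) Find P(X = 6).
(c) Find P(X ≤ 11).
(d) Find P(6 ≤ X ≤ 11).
(a) E[X] = 9.7200, Var(X) = 9.7200
(b) P(X = 6) = 0.070359
(c) P(X ≤ 11) = 0.728135
(d) P(6 ≤ X ≤ 11) = 0.649686

We have X ~ Poisson(λ=9.72).

(a) Moments:
E[X] = 9.7200
Var(X) = 9.7200
σ = √Var(X) = 3.1177

(b) Point probability using PMF:
P(X = 6) = 0.070359

(c) Cumulative probability using CDF:
P(X ≤ 11) = F(11) = 0.728135

(d) Range probability:
P(6 ≤ X ≤ 11) = P(X ≤ 11) - P(X ≤ 5)
                   = F(11) - F(5)
                   = 0.728135 - 0.078449
                   = 0.649686

This means approximately 65.0% of outcomes fall in the interval [6, 11].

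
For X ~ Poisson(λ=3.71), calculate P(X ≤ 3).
0.492068

We have X ~ Poisson(λ=3.71).

The CDF gives us P(X ≤ k).

Using the CDF:
P(X ≤ 3) = 0.492068

This means there's approximately a 49.2% chance that X is at most 3.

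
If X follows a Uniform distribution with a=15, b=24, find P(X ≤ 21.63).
0.736667

We have X ~ Uniform(a=15, b=24).

The CDF gives us P(X ≤ k).

Using the CDF:
P(X ≤ 21.63) = 0.736667

This means there's approximately a 73.7% chance that X is at most 21.63.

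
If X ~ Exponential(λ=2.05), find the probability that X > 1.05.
0.116193

We have X ~ Exponential(λ=2.05).

P(X > 1.05) = 1 - P(X ≤ 1.05)
                = 1 - F(1.05)
                = 1 - 0.883807
                = 0.116193

So there's approximately a 11.6% chance that X exceeds 1.05.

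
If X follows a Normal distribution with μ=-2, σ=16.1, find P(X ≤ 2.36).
0.606730

We have X ~ Normal(μ=-2, σ=16.1).

The CDF gives us P(X ≤ k).

Using the CDF:
P(X ≤ 2.36) = 0.606730

This means there's approximately a 60.7% chance that X is at most 2.36.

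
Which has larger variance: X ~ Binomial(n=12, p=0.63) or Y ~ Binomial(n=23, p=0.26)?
Y has larger variance (4.4252 > 2.7972)

Compute the variance for each distribution:

X ~ Binomial(n=12, p=0.63):
Var(X) = 2.7972

Y ~ Binomial(n=23, p=0.26):
Var(Y) = 4.4252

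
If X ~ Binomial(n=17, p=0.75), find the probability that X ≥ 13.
0.573886

We have X ~ Binomial(n=17, p=0.75).

For discrete distributions, P(X ≥ 13) = 1 - P(X ≤ 12).

P(X ≤ 12) = 0.426114
P(X ≥ 13) = 1 - 0.426114 = 0.573886

So there's approximately a 57.4% chance that X is at least 13.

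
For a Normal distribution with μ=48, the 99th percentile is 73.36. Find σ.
σ = 10.9012

For X ~ Normal(μ, σ), the p-th percentile satisfies x = μ + z_p × σ,
where z_p = Φ⁻¹(p) is the standard normal quantile.

Step 1: z_{0.99} = Φ⁻¹(0.99) = 2.3263

Step 2: Solve for σ:
73.36 = 48 + 2.3263 × σ
σ = (73.36 - 48) / 2.3263
σ = 25.36 / 2.3263
σ = 10.9012

Verification: μ + z × σ = 48 + 2.3263 × 10.9012 = 73.36 ✓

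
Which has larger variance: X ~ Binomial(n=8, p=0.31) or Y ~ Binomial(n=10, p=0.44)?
Y has larger variance (2.4640 > 1.7112)

Compute the variance for each distribution:

X ~ Binomial(n=8, p=0.31):
Var(X) = 1.7112

Y ~ Binomial(n=10, p=0.44):
Var(Y) = 2.4640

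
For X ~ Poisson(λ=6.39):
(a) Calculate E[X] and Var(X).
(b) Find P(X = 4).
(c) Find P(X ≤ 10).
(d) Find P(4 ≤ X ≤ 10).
(a) E[X] = 6.3900, Var(X) = 6.3900
(b) P(X = 4) = 0.116587
(c) P(X ≤ 10) = 0.939116
(d) P(4 ≤ X ≤ 10) = 0.819469

We have X ~ Poisson(λ=6.39).

(a) Moments:
E[X] = 6.3900
Var(X) = 6.3900
σ = √Var(X) = 2.5278

(b) Point probability using PMF:
P(X = 4) = 0.116587

(c) Cumulative probability using CDF:
P(X ≤ 10) = F(10) = 0.939116

(d) Range probability:
P(4 ≤ X ≤ 10) = P(X ≤ 10) - P(X ≤ 3)
                   = F(10) - F(3)
                   = 0.939116 - 0.119647
                   = 0.819469

This means approximately 81.9% of outcomes fall in the interval [4, 10].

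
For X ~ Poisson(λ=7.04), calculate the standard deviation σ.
2.6533

We have X ~ Poisson(λ=7.04).

For a Poisson distribution with λ=7.04:
σ = √Var(X) = 2.6533

The standard deviation is the square root of the variance.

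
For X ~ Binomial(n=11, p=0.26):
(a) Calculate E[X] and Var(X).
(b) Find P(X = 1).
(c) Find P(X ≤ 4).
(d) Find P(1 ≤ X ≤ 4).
(a) E[X] = 2.8600, Var(X) = 2.1164
(b) P(X = 1) = 0.140826
(c) P(X ≤ 4) = 0.868675
(d) P(1 ≤ X ≤ 4) = 0.832237

We have X ~ Binomial(n=11, p=0.26).

(a) Moments:
E[X] = 2.8600
Var(X) = 2.1164
σ = √Var(X) = 1.4548

(b) Point probability using PMF:
P(X = 1) = 0.140826

(c) Cumulative probability using CDF:
P(X ≤ 4) = F(4) = 0.868675

(d) Range probability:
P(1 ≤ X ≤ 4) = P(X ≤ 4) - P(X ≤ 0)
                   = F(4) - F(0)
                   = 0.868675 - 0.036438
                   = 0.832237

This means approximately 83.2% of outcomes fall in the interval [1, 4].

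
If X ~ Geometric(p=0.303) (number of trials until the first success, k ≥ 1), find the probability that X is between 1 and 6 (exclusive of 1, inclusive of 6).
0.582344

We have X ~ Geometric(p=0.303) (number of trials until the first success, k ≥ 1).

To find P(1 < X ≤ 6), we use:
P(1 < X ≤ 6) = P(X ≤ 6) - P(X ≤ 1)
                 = F(6) - F(1)
                 = 0.885344 - 0.303000
                 = 0.582344

So there's approximately a 58.2% chance that X falls in this range.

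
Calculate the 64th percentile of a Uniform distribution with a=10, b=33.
24.7200

We have X ~ Uniform(a=10, b=33).

We want to find x such that P(X ≤ x) = 0.64.

This is the 64th percentile, which means 64% of values fall below this point.

Using the inverse CDF (quantile function):
x = F⁻¹(0.64) = 24.7200

Verification: P(X ≤ 24.7200) = 0.64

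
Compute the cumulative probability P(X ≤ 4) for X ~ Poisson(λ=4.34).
0.562718

We have X ~ Poisson(λ=4.34).

The CDF gives us P(X ≤ k).

Using the CDF:
P(X ≤ 4) = 0.562718

This means there's approximately a 56.3% chance that X is at most 4.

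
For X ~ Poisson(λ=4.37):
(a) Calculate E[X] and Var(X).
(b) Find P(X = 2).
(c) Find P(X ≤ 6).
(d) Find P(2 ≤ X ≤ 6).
(a) E[X] = 4.3700, Var(X) = 4.3700
(b) P(X = 2) = 0.120800
(c) P(X ≤ 6) = 0.847337
(d) P(2 ≤ X ≤ 6) = 0.779400

We have X ~ Poisson(λ=4.37).

(a) Moments:
E[X] = 4.3700
Var(X) = 4.3700
σ = √Var(X) = 2.0905

(b) Point probability using PMF:
P(X = 2) = 0.120800

(c) Cumulative probability using CDF:
P(X ≤ 6) = F(6) = 0.847337

(d) Range probability:
P(2 ≤ X ≤ 6) = P(X ≤ 6) - P(X ≤ 1)
                   = F(6) - F(1)
                   = 0.847337 - 0.067937
                   = 0.779400

This means approximately 77.9% of outcomes fall in the interval [2, 6].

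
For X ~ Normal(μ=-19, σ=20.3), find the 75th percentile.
-5.3079

We have X ~ Normal(μ=-19, σ=20.3).

We want to find x such that P(X ≤ x) = 0.75.

This is the 75th percentile, which means 75% of values fall below this point.

Using the inverse CDF (quantile function):
x = F⁻¹(0.75) = -5.3079

Verification: P(X ≤ -5.3079) = 0.75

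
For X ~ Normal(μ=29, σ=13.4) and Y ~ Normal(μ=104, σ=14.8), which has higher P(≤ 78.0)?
X has higher probability (P(X ≤ 78.0) = 0.9999 > P(Y ≤ 78.0) = 0.0395)

Compute P(≤ 78.0) for each distribution:

X ~ Normal(μ=29, σ=13.4):
P(X ≤ 78.0) = 0.9999

Y ~ Normal(μ=104, σ=14.8):
P(Y ≤ 78.0) = 0.0395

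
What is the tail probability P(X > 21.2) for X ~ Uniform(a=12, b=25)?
0.292308

We have X ~ Uniform(a=12, b=25).

P(X > 21.2) = 1 - P(X ≤ 21.2)
                = 1 - F(21.2)
                = 1 - 0.707692
                = 0.292308

So there's approximately a 29.2% chance that X exceeds 21.2.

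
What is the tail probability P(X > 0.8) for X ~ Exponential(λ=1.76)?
0.244632

We have X ~ Exponential(λ=1.76).

P(X > 0.8) = 1 - P(X ≤ 0.8)
                = 1 - F(0.8)
                = 1 - 0.755368
                = 0.244632

So there's approximately a 24.5% chance that X exceeds 0.8.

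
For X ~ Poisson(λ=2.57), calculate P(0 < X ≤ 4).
0.805096

We have X ~ Poisson(λ=2.57).

To find P(0 < X ≤ 4), we use:
P(0 < X ≤ 4) = P(X ≤ 4) - P(X ≤ 0)
                 = F(4) - F(0)
                 = 0.881632 - 0.076536
                 = 0.805096

So there's approximately a 80.5% chance that X falls in this range.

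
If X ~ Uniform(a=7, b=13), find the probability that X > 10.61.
0.398333

We have X ~ Uniform(a=7, b=13).

P(X > 10.61) = 1 - P(X ≤ 10.61)
                = 1 - F(10.61)
                = 1 - 0.601667
                = 0.398333

So there's approximately a 39.8% chance that X exceeds 10.61.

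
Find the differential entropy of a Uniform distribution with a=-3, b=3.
1.7918 nats

We have X ~ Uniform(a=-3, b=3).

The differential entropy measures the uncertainty or information content of the distribution.

For a Uniform distribution with a=-3, b=3:
h(X) = 1.7918 nats

(In bits, this would be 2.5850 bits.)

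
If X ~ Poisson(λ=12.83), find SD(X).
3.5819

We have X ~ Poisson(λ=12.83).

For a Poisson distribution with λ=12.83:
σ = √Var(X) = 3.5819

The standard deviation is the square root of the variance.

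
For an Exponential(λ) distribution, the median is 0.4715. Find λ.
λ = 1.4701

For X ~ Exponential(λ), the CDF is F(x) = 1 - e^(-λx).
The median m satisfies F(m) = 0.5:
1 - e^(-λm) = 0.5
e^(-λm) = 0.5
λm = ln(2)
m = ln(2) / λ

Given m = 0.4715:
λ = ln(2) / 0.4715 = 0.693147 / 0.4715 = 1.4701

Verification: ln(2) / 1.4701 = 0.4715 ✓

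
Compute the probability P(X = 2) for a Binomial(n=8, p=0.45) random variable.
0.156949

We have X ~ Binomial(n=8, p=0.45).

For a Binomial distribution, the PMF gives us the probability of each outcome.

Using the PMF formula:
P(X = 2) = 0.156949

Rounded to 4 decimal places: 0.1569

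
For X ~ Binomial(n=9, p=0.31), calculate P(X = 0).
0.035452

We have X ~ Binomial(n=9, p=0.31).

For a Binomial distribution, the PMF gives us the probability of each outcome.

Using the PMF formula:
P(X = 0) = 0.035452

Rounded to 4 decimal places: 0.0355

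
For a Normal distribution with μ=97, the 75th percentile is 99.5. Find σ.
σ = 3.7065

For X ~ Normal(μ, σ), the p-th percentile satisfies x = μ + z_p × σ,
where z_p = Φ⁻¹(p) is the standard normal quantile.

Step 1: z_{0.75} = Φ⁻¹(0.75) = 0.6745

Step 2: Solve for σ:
99.5 = 97 + 0.6745 × σ
σ = (99.5 - 97) / 0.6745
σ = 2.50 / 0.6745
σ = 3.7065

Verification: μ + z × σ = 97 + 0.6745 × 3.7065 = 99.50 ✓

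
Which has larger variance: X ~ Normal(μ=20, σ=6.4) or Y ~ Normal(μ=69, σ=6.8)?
Y has larger variance (46.2400 > 40.9600)

Compute the variance for each distribution:

X ~ Normal(μ=20, σ=6.4):
Var(X) = 40.9600

Y ~ Normal(μ=69, σ=6.8):
Var(Y) = 46.2400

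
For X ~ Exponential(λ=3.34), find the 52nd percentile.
0.2198

We have X ~ Exponential(λ=3.34).

We want to find x such that P(X ≤ x) = 0.52.

This is the 52nd percentile, which means 52% of values fall below this point.

Using the inverse CDF (quantile function):
x = F⁻¹(0.52) = 0.2198

Verification: P(X ≤ 0.2198) = 0.52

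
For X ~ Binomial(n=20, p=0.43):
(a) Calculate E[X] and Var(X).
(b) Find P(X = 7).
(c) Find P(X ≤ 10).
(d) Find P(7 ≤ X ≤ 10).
(a) E[X] = 8.6000, Var(X) = 4.9020
(b) P(X = 7) = 0.141275
(c) P(X ≤ 10) = 0.805109
(d) P(7 ≤ X ≤ 10) = 0.633215

We have X ~ Binomial(n=20, p=0.43).

(a) Moments:
E[X] = 8.6000
Var(X) = 4.9020
σ = √Var(X) = 2.2140

(b) Point probability using PMF:
P(X = 7) = 0.141275

(c) Cumulative probability using CDF:
P(X ≤ 10) = F(10) = 0.805109

(d) Range probability:
P(7 ≤ X ≤ 10) = P(X ≤ 10) - P(X ≤ 6)
                   = F(10) - F(6)
                   = 0.805109 - 0.171894
                   = 0.633215

This means approximately 63.3% of outcomes fall in the interval [7, 10].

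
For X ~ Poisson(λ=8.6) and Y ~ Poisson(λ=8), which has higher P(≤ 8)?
Y has higher probability (P(Y ≤ 8) = 0.5925 > P(X ≤ 8) = 0.5094)

Compute P(≤ 8) for each distribution:

X ~ Poisson(λ=8.6):
P(X ≤ 8) = 0.5094

Y ~ Poisson(λ=8):
P(Y ≤ 8) = 0.5925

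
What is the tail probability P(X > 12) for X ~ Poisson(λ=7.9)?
0.059104

We have X ~ Poisson(λ=7.9).

P(X > 12) = 1 - P(X ≤ 12)
                = 1 - F(12)
                = 1 - 0.940896
                = 0.059104

So there's approximately a 5.9% chance that X exceeds 12.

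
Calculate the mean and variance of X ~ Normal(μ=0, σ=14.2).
E[X] = 0.0000, Var(X) = 201.6400

We have X ~ Normal(μ=0, σ=14.2).

For a Normal distribution with μ=0, σ=14.2:

Expected value:
E[X] = 0.0000

Variance:
Var(X) = 201.6400

Standard deviation:
σ = √Var(X) = 14.2000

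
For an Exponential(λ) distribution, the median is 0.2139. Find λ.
λ = 3.2405

For X ~ Exponential(λ), the CDF is F(x) = 1 - e^(-λx).
The median m satisfies F(m) = 0.5:
1 - e^(-λm) = 0.5
e^(-λm) = 0.5
λm = ln(2)
m = ln(2) / λ

Given m = 0.2139:
λ = ln(2) / 0.2139 = 0.693147 / 0.2139 = 3.2405

Verification: ln(2) / 3.2405 = 0.2139 ✓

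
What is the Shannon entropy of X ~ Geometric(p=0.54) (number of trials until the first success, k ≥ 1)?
1.2777 nats

We have X ~ Geometric(p=0.54) (number of trials until the first success, k ≥ 1).

The Shannon entropy measures the uncertainty or information content of the distribution.

For a Geometric distribution with p=0.54 (number of trials until the first success, k ≥ 1):
H(X) = 1.2777 nats

(In bits, this would be 1.8433 bits.)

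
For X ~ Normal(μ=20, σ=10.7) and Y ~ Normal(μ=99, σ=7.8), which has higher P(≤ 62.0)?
X has higher probability (P(X ≤ 62.0) = 1.0000 > P(Y ≤ 62.0) = 0.0000)

Compute P(≤ 62.0) for each distribution:

X ~ Normal(μ=20, σ=10.7):
P(X ≤ 62.0) = 1.0000

Y ~ Normal(μ=99, σ=7.8):
P(Y ≤ 62.0) = 0.0000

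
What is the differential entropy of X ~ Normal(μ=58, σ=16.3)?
4.2101 nats

We have X ~ Normal(μ=58, σ=16.3).

The differential entropy measures the uncertainty or information content of the distribution.

For a Normal distribution with μ=58, σ=16.3:
h(X) = 4.2101 nats

(In bits, this would be 6.0739 bits.)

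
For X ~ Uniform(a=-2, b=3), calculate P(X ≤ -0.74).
0.252000

We have X ~ Uniform(a=-2, b=3).

The CDF gives us P(X ≤ k).

Using the CDF:
P(X ≤ -0.74) = 0.252000

This means there's approximately a 25.2% chance that X is at most -0.74.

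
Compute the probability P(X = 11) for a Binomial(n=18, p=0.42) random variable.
0.050407

We have X ~ Binomial(n=18, p=0.42).

For a Binomial distribution, the PMF gives us the probability of each outcome.

Using the PMF formula:
P(X = 11) = 0.050407

Rounded to 4 decimal places: 0.0504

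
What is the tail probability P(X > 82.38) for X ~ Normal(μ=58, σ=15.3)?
0.055528

We have X ~ Normal(μ=58, σ=15.3).

P(X > 82.38) = 1 - P(X ≤ 82.38)
                = 1 - F(82.38)
                = 1 - 0.944472
                = 0.055528

So there's approximately a 5.6% chance that X exceeds 82.38.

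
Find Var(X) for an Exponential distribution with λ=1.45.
0.4756

We have X ~ Exponential(λ=1.45).

For an Exponential distribution with λ=1.45:
Var(X) = 0.4756

The variance measures the spread of the distribution around the mean.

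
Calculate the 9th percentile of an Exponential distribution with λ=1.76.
0.0536

We have X ~ Exponential(λ=1.76).

We want to find x such that P(X ≤ x) = 0.09.

This is the 9th percentile, which means 9% of values fall below this point.

Using the inverse CDF (quantile function):
x = F⁻¹(0.09) = 0.0536

Verification: P(X ≤ 0.0536) = 0.09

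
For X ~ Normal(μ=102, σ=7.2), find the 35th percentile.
99.2257

We have X ~ Normal(μ=102, σ=7.2).

We want to find x such that P(X ≤ x) = 0.35.

This is the 35th percentile, which means 35% of values fall below this point.

Using the inverse CDF (quantile function):
x = F⁻¹(0.35) = 99.2257

Verification: P(X ≤ 99.2257) = 0.35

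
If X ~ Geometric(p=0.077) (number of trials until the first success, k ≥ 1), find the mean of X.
12.9870

We have X ~ Geometric(p=0.077) (number of trials until the first success, k ≥ 1).

For a Geometric distribution with p=0.077 (number of trials until the first success, k ≥ 1):
E[X] = 12.9870

This is the expected (average) value of X.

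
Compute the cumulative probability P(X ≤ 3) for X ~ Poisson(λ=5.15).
0.244598

We have X ~ Poisson(λ=5.15).

The CDF gives us P(X ≤ k).

Using the CDF:
P(X ≤ 3) = 0.244598

This means there's approximately a 24.5% chance that X is at most 3.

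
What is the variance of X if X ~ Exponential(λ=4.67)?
0.0459

We have X ~ Exponential(λ=4.67).

For an Exponential distribution with λ=4.67:
Var(X) = 0.0459

The variance measures the spread of the distribution around the mean.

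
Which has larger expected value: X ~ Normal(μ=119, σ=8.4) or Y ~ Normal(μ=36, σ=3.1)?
X has larger mean (119.0000 > 36.0000)

Compute the expected value for each distribution:

X ~ Normal(μ=119, σ=8.4):
E[X] = 119.0000

Y ~ Normal(μ=36, σ=3.1):
E[Y] = 36.0000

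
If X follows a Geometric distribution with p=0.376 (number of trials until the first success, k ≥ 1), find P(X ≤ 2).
0.610624

We have X ~ Geometric(p=0.376) (number of trials until the first success, k ≥ 1).

The CDF gives us P(X ≤ k).

Using the CDF:
P(X ≤ 2) = 0.610624

This means there's approximately a 61.1% chance that X is at most 2.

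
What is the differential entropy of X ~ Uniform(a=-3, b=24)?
3.2958 nats

We have X ~ Uniform(a=-3, b=24).

The differential entropy measures the uncertainty or information content of the distribution.

For a Uniform distribution with a=-3, b=24:
h(X) = 3.2958 nats

(In bits, this would be 4.7549 bits.)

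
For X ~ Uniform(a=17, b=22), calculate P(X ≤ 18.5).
0.300000

We have X ~ Uniform(a=17, b=22).

The CDF gives us P(X ≤ k).

Using the CDF:
P(X ≤ 18.5) = 0.300000

This means there's approximately a 30.0% chance that X is at most 18.5.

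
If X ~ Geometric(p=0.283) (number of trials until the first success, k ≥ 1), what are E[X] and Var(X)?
E[X] = 3.5336, Var(X) = 8.9525

We have X ~ Geometric(p=0.283) (number of trials until the first success, k ≥ 1).

For a Geometric distribution with p=0.283 (number of trials until the first success, k ≥ 1):

Expected value:
E[X] = 3.5336

Variance:
Var(X) = 8.9525

Standard deviation:
σ = √Var(X) = 2.9921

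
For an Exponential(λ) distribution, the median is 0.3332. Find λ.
λ = 2.0803

For X ~ Exponential(λ), the CDF is F(x) = 1 - e^(-λx).
The median m satisfies F(m) = 0.5:
1 - e^(-λm) = 0.5
e^(-λm) = 0.5
λm = ln(2)
m = ln(2) / λ

Given m = 0.3332:
λ = ln(2) / 0.3332 = 0.693147 / 0.3332 = 2.0803

Verification: ln(2) / 2.0803 = 0.3332 ✓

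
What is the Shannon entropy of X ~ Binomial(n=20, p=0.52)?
2.2226 nats

We have X ~ Binomial(n=20, p=0.52).

The Shannon entropy measures the uncertainty or information content of the distribution.

For a Binomial distribution with n=20, p=0.52:
H(X) = 2.2226 nats

(In bits, this would be 3.2065 bits.)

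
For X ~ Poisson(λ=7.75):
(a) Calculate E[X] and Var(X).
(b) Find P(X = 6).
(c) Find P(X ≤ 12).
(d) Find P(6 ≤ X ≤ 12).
(a) E[X] = 7.7500, Var(X) = 7.7500
(b) P(X = 6) = 0.129627
(c) P(X ≤ 12) = 0.947491
(d) P(6 ≤ X ≤ 12) = 0.732267

We have X ~ Poisson(λ=7.75).

(a) Moments:
E[X] = 7.7500
Var(X) = 7.7500
σ = √Var(X) = 2.7839

(b) Point probability using PMF:
P(X = 6) = 0.129627

(c) Cumulative probability using CDF:
P(X ≤ 12) = F(12) = 0.947491

(d) Range probability:
P(6 ≤ X ≤ 12) = P(X ≤ 12) - P(X ≤ 5)
                   = F(12) - F(5)
                   = 0.947491 - 0.215225
                   = 0.732267

This means approximately 73.2% of outcomes fall in the interval [6, 12].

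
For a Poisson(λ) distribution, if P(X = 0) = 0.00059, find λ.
λ = 7.4354

For a Poisson(λ) distribution, the PMF at 0 is:
P(X = 0) = λ^0 e^(-λ) / 0! = e^(-λ)

Given P(X = 0) = 0.00059:
e^(-λ) = 0.00059
-λ = ln(0.00059)
λ = -ln(0.00059) = 7.4354

Verification: e^(-7.4354) = 0.00059 ✓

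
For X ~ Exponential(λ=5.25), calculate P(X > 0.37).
0.143345

We have X ~ Exponential(λ=5.25).

P(X > 0.37) = 1 - P(X ≤ 0.37)
                = 1 - F(0.37)
                = 1 - 0.856655
                = 0.143345

So there's approximately a 14.3% chance that X exceeds 0.37.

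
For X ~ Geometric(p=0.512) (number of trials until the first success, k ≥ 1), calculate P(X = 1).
0.512000

We have X ~ Geometric(p=0.512) (number of trials until the first success, k ≥ 1).

For a Geometric distribution, the PMF gives us the probability of each outcome.

Using the PMF formula:
P(X = 1) = 0.512000

Rounded to 4 decimal places: 0.5120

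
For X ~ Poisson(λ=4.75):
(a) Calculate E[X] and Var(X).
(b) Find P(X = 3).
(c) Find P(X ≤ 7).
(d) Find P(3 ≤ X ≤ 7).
(a) E[X] = 4.7500, Var(X) = 4.7500
(b) P(X = 3) = 0.154536
(c) P(X ≤ 7) = 0.891404
(d) P(3 ≤ X ≤ 7) = 0.744055

We have X ~ Poisson(λ=4.75).

(a) Moments:
E[X] = 4.7500
Var(X) = 4.7500
σ = √Var(X) = 2.1794

(b) Point probability using PMF:
P(X = 3) = 0.154536

(c) Cumulative probability using CDF:
P(X ≤ 7) = F(7) = 0.891404

(d) Range probability:
P(3 ≤ X ≤ 7) = P(X ≤ 7) - P(X ≤ 2)
                   = F(7) - F(2)
                   = 0.891404 - 0.147349
                   = 0.744055

This means approximately 74.4% of outcomes fall in the interval [3, 7].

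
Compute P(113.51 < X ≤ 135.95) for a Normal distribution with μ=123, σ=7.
0.880248

We have X ~ Normal(μ=123, σ=7).

To find P(113.51 < X ≤ 135.95), we use:
P(113.51 < X ≤ 135.95) = P(X ≤ 135.95) - P(X ≤ 113.51)
                 = F(135.95) - F(113.51)
                 = 0.967843 - 0.087595
                 = 0.880248

So there's approximately a 88.0% chance that X falls in this range.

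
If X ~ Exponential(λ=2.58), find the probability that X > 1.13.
0.054182

We have X ~ Exponential(λ=2.58).

P(X > 1.13) = 1 - P(X ≤ 1.13)
                = 1 - F(1.13)
                = 1 - 0.945818
                = 0.054182

So there's approximately a 5.4% chance that X exceeds 1.13.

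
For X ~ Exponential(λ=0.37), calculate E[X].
2.7027

We have X ~ Exponential(λ=0.37).

For an Exponential distribution with λ=0.37:
E[X] = 2.7027

This is the expected (average) value of X.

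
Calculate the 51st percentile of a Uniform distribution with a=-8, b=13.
2.7100

We have X ~ Uniform(a=-8, b=13).

We want to find x such that P(X ≤ x) = 0.51.

This is the 51st percentile, which means 51% of values fall below this point.

Using the inverse CDF (quantile function):
x = F⁻¹(0.51) = 2.7100

Verification: P(X ≤ 2.7100) = 0.51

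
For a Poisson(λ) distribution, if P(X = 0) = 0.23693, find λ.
λ = 1.4400

For a Poisson(λ) distribution, the PMF at 0 is:
P(X = 0) = λ^0 e^(-λ) / 0! = e^(-λ)

Given P(X = 0) = 0.23693:
e^(-λ) = 0.23693
-λ = ln(0.23693)
λ = -ln(0.23693) = 1.4400

Verification: e^(-1.4400) = 0.23693 ✓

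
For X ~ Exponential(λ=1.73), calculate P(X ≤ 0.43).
0.524743

We have X ~ Exponential(λ=1.73).

The CDF gives us P(X ≤ k).

Using the CDF:
P(X ≤ 0.43) = 0.524743

This means there's approximately a 52.5% chance that X is at most 0.43.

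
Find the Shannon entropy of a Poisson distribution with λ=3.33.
1.9883 nats

We have X ~ Poisson(λ=3.33).

The Shannon entropy measures the uncertainty or information content of the distribution.

For a Poisson distribution with λ=3.33:
H(X) = 1.9883 nats

(In bits, this would be 2.8685 bits.)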